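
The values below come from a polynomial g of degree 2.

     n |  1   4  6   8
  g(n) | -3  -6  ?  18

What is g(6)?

2

The 3 known points determine the degree-2 polynomial uniquely.
Write g(n) = an^2 + bn + c. Substituting each data point gives a linear system:
  a + b + c = -3
  16a + 4b + c = -6
  64a + 8b + c = 18
Solving the system yields a = 1, b = -6, c = 2.
So g(n) = n^2 - 6n + 2.
Then g(6) = 2.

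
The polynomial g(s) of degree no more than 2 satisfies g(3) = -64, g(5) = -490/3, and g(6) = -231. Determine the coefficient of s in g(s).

-5/3

Write g(s) = as^2 + bs + c. Substituting each data point gives a linear system:
  9a + 3b + c = -64
  25a + 5b + c = -490/3
  36a + 6b + c = -231
Solving the system yields a = -6, b = -5/3, c = -5.
So g(s) = -6s^2 - (5/3)s - 5.
The coefficient of s is -5/3.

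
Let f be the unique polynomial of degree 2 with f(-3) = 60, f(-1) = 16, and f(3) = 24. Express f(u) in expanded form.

Using the Lagrange interpolation formula with nodes -3, -1, 3:
  L_0(u) = (u + 1)(u - 3) / 12
  L_1(u) = (u + 3)(u - 3) / -8
  L_2(u) = (u + 3)(u + 1) / 24
Then f(u) = 60·L_0(u) + 16·L_1(u) + 24·L_2(u).
Expanding and collecting terms gives f(u) = 4u^2 - 6u + 6.
Check: f(-3) = 60. ✓

f(u) = 4u^2 - 6u + 6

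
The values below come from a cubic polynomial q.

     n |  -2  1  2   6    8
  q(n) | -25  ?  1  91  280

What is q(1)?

The 4 known points determine the degree-3 polynomial uniquely.
Write q(n) = an^3 + bn^2 + cn + d. Substituting each data point gives a linear system:
  -8a + 4b - 2c + d = -25
  8a + 4b + 2c + d = 1
  216a + 36b + 6c + d = 91
  512a + 64b + 8c + d = 280
Solving the system yields a = 1, b = -4, c = 5/2, d = 4.
So q(n) = n^3 - 4n^2 + (5/2)n + 4.
Then q(1) = 7/2.

7/2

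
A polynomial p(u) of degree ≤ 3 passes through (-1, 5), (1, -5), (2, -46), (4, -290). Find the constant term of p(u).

Write p(u) = au^3 + bu^2 + cu + d. Substituting each data point gives a linear system:
  -a + b - c + d = 5
  a + b + c + d = -5
  8a + 4b + 2c + d = -46
  64a + 16b + 4c + d = -290
Solving the system yields a = -3, b = -6, c = -2, d = 6.
So p(u) = -3u^3 - 6u^2 - 2u + 6.
The constant term is 6.

6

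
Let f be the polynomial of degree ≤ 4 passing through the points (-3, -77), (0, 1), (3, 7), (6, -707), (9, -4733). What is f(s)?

Write f(s) = as^4 + bs^3 + cs^2 + ds + e. Substituting each data point gives a linear system:
  81a - 27b + 9c - 3d + e = -77
  e = 1
  81a + 27b + 9c + 3d + e = 7
  1296a + 216b + 36c + 6d + e = -707
  6561a + 729b + 81c + 9d + e = -4733
Solving the system yields a = -1, b = 2, c = 5, d = -4, e = 1.
So f(s) = -s^4 + 2s^3 + 5s^2 - 4s + 1.
Check: f(0) = 1. ✓

f(s) = -s^4 + 2s^3 + 5s^2 - 4s + 1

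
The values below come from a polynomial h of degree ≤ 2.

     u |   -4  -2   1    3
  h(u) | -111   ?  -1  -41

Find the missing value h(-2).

-31

The 3 known points determine the degree-2 polynomial uniquely.
Write h(u) = au^2 + bu + c. Substituting each data point gives a linear system:
  16a - 4b + c = -111
  a + b + c = -1
  9a + 3b + c = -41
Solving the system yields a = -6, b = 4, c = 1.
So h(u) = -6u^2 + 4u + 1.
Then h(-2) = -31.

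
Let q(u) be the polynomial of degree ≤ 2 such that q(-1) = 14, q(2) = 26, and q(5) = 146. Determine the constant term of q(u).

6

Write q(u) = au^2 + bu + c. Substituting each data point gives a linear system:
  a - b + c = 14
  4a + 2b + c = 26
  25a + 5b + c = 146
Solving the system yields a = 6, b = -2, c = 6.
So q(u) = 6u² - 2u + 6.
The constant term is 6.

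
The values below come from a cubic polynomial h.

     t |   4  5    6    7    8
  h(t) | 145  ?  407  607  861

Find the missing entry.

255

The 4 known points determine the degree-3 polynomial uniquely.
Write h(t) = at^3 + bt^2 + ct + d. Substituting each data point gives a linear system:
  64a + 16b + 4c + d = 145
  216a + 36b + 6c + d = 407
  343a + 49b + 7c + d = 607
  512a + 64b + 8c + d = 861
Solving the system yields a = 1, b = 6, c = -5, d = 5.
So h(t) = t^3 + 6t^2 - 5t + 5.
Then h(5) = 255.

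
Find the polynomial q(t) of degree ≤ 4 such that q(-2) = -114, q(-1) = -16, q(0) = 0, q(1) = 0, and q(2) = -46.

q(t) = -4t^4 + 3t^3 - 4t^2 + 5t

Using the Lagrange interpolation formula with nodes -2, -1, 0, 1, 2:
  L_0(t) = (t + 1)t(t - 1)(t - 2) / 24
  L_1(t) = (t + 2)t(t - 1)(t - 2) / -6
  L_2(t) = (t + 2)(t + 1)(t - 1)(t - 2) / 4
  L_3(t) = (t + 2)(t + 1)t(t - 2) / -6
  L_4(t) = (t + 2)(t + 1)t(t - 1) / 24
Then q(t) = -114·L_0(t) - 16·L_1(t) + 0·L_2(t) + 0·L_3(t) - 46·L_4(t).
Expanding and collecting terms gives q(t) = -4t^4 + 3t^3 - 4t^2 + 5t.
Check: q(1) = 0. ✓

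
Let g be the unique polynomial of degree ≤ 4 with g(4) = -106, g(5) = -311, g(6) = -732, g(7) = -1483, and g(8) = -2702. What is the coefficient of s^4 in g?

-1

Write g(s) = as^4 + bs^3 + cs^2 + ds + e. Substituting each data point gives a linear system:
  256a + 64b + 16c + 4d + e = -106
  625a + 125b + 25c + 5d + e = -311
  1296a + 216b + 36c + 6d + e = -732
  2401a + 343b + 49c + 7d + e = -1483
  4096a + 512b + 64c + 8d + e = -2702
Solving the system yields a = -1, b = 3, c = -2, d = -1, e = -6.
So g(s) = -s^4 + 3s^3 - 2s^2 - s - 6.
The leading coefficient is -1.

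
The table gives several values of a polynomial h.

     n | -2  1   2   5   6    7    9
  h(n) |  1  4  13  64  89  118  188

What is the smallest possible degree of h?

2

Divided differences on the nodes -2, 1, 2, 5, 6, 7, 9:
  order 0: 1  4  13  64  89  118  188
  order 1: 1  9  17  25  29  35
  order 2: 2  2  2  2  2
  order 3: 0  0  0  0
  order 4: 0  0  0
  order 5: 0  0
  order 6: 0
The order-2 divided differences are all 2 (nonzero) and every higher order vanishes, so the data lies on a polynomial of degree exactly 2.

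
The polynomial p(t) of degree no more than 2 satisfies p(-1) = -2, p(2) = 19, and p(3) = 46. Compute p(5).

Write p(t) = at^2 + bt + c. Substituting each data point gives a linear system:
  a - b + c = -2
  4a + 2b + c = 19
  9a + 3b + c = 46
Solving the system yields a = 5, b = 2, c = -5.
So p(t) = 5t^2 + 2t - 5.
Then p(5) = 130.

130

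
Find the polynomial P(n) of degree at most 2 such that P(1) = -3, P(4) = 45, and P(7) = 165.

Using the Lagrange interpolation formula with nodes 1, 4, 7:
  L_0(n) = (n - 4)(n - 7) / 18
  L_1(n) = (n - 1)(n - 7) / -9
  L_2(n) = (n - 1)(n - 4) / 18
Then P(n) = -3·L_0(n) + 45·L_1(n) + 165·L_2(n).
Expanding and collecting terms gives P(n) = 4n^2 - 4n - 3.
Check: P(4) = 45. ✓

P(n) = 4n^2 - 4n - 3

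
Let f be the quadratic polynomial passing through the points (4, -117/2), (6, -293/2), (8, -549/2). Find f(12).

-1301/2

Using the Lagrange interpolation formula with nodes 4, 6, 8:
  L_0(x) = (x - 6)(x - 8) / 8
  L_1(x) = (x - 4)(x - 8) / -4
  L_2(x) = (x - 4)(x - 6) / 8
Then f(x) = -117/2·L_0(x) - 293/2·L_1(x) - 549/2·L_2(x).
Expanding and collecting terms gives f(x) = -5x^2 + 6x - 5/2.
Evaluating at x = 12: f(12) = -1301/2.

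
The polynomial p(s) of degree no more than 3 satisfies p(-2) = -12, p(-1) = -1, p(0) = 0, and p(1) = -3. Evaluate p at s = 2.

-4

Write p(s) = as^3 + bs^2 + cs + d. Substituting each data point gives a linear system:
  -8a + 4b - 2c + d = -12
  -a + b - c + d = -1
  d = 0
  a + b + c + d = -3
Solving the system yields a = 1, b = -2, c = -2, d = 0.
So p(s) = s^3 - 2s^2 - 2s.
Then p(2) = -4.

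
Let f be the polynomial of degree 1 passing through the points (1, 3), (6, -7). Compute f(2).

1

Write f(u) = au + b. Substituting each data point gives a linear system:
  a + b = 3
  6a + b = -7
Solving the system yields a = -2, b = 5.
So f(u) = -2u + 5.
Then f(2) = 1.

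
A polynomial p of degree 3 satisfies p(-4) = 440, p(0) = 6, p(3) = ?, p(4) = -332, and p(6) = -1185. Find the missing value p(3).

The 4 known points determine the degree-3 polynomial uniquely.
Write p(u) = au^3 + bu^2 + cu + d. Substituting each data point gives a linear system:
  -64a + 16b - 4c + d = 440
  d = 6
  64a + 16b + 4c + d = -332
  216a + 36b + 6c + d = -1185
Solving the system yields a = -6, b = 3, c = -1/2, d = 6.
So p(u) = -6u^3 + 3u^2 - (1/2)u + 6.
Then p(3) = -261/2.

-261/2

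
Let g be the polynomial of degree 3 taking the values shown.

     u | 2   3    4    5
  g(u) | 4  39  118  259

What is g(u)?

Write g(u) = au^3 + bu^2 + cu + d. Substituting each data point gives a linear system:
  8a + 4b + 2c + d = 4
  27a + 9b + 3c + d = 39
  64a + 16b + 4c + d = 118
  125a + 25b + 5c + d = 259
Solving the system yields a = 3, b = -5, c = 3, d = -6.
So g(u) = 3u^3 - 5u^2 + 3u - 6.
Check: g(2) = 4. ✓

g(u) = 3u^3 - 5u^2 + 3u - 6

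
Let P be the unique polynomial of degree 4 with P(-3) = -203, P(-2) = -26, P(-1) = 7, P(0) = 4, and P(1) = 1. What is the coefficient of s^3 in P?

0

Write P(s) = as^4 + bs^3 + cs^2 + ds + e. Substituting each data point gives a linear system:
  81a - 27b + 9c - 3d + e = -203
  16a - 8b + 4c - 2d + e = -26
  a - b + c - d + e = 7
  e = 4
  a + b + c + d + e = 1
Solving the system yields a = -3, b = 0, c = 3, d = -3, e = 4.
So P(s) = -3s^4 + 3s^2 - 3s + 4.
The coefficient of s^3 is 0.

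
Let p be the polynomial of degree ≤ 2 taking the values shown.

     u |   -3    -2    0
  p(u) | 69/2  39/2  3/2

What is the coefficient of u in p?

Write p(u) = au^2 + bu + c. Substituting each data point gives a linear system:
  9a - 3b + c = 69/2
  4a - 2b + c = 39/2
  c = 3/2
Solving the system yields a = 2, b = -5, c = 3/2.
So p(u) = 2u^2 - 5u + 3/2.
The coefficient of u is -5.

-5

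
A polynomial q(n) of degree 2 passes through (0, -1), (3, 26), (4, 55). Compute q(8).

Using the Lagrange interpolation formula with nodes 0, 3, 4:
  L_0(n) = (n - 3)(n - 4) / 12
  L_1(n) = n(n - 4) / -3
  L_2(n) = n(n - 3) / 4
Then q(n) = -1·L_0(n) + 26·L_1(n) + 55·L_2(n).
Expanding and collecting terms gives q(n) = 5n^2 - 6n - 1.
Evaluating at n = 8: q(8) = 271.

271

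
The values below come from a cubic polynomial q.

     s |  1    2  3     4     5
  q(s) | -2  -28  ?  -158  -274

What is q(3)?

The 4 known points determine the degree-3 polynomial uniquely.
Write q(s) = as^3 + bs^2 + cs + d. Substituting each data point gives a linear system:
  a + b + c + d = -2
  8a + 4b + 2c + d = -28
  64a + 16b + 4c + d = -158
  125a + 25b + 5c + d = -274
Solving the system yields a = -1, b = -6, c = -1, d = 6.
So q(s) = -s³ - 6s² - s + 6.
Then q(3) = -78.

-78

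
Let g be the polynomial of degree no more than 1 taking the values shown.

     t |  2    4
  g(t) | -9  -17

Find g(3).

-13

Using the Lagrange interpolation formula with nodes 2, 4:
  L_0(t) = (t - 4) / -2
  L_1(t) = (t - 2) / 2
Then g(t) = -9·L_0(t) - 17·L_1(t).
Expanding and collecting terms gives g(t) = -4t - 1.
Evaluating at t = 3: g(3) = -13.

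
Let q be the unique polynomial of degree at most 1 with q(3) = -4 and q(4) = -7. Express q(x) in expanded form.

Using the Lagrange interpolation formula with nodes 3, 4:
  L_0(x) = (x - 4) / -1
  L_1(x) = (x - 3) / 1
Then q(x) = -4·L_0(x) - 7·L_1(x).
Expanding and collecting terms gives q(x) = -3x + 5.
Check: q(4) = -7. ✓

q(x) = -3x + 5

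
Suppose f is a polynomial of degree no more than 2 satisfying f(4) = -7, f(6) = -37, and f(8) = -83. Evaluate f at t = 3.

Using the Lagrange interpolation formula with nodes 4, 6, 8:
  L_0(t) = (t - 6)(t - 8) / 8
  L_1(t) = (t - 4)(t - 8) / -4
  L_2(t) = (t - 4)(t - 6) / 8
Then f(t) = -7·L_0(t) - 37·L_1(t) - 83·L_2(t).
Expanding and collecting terms gives f(t) = -2t^2 + 5t + 5.
Evaluating at t = 3: f(3) = 2.

2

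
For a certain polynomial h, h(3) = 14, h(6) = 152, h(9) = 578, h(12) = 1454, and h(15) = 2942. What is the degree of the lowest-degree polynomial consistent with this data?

3

Forward differences of the values at t = 3, 6, 9, 12, 15:
  h  : 14  152  578  1454  2942
  Δ  : 138  426  876  1488
  Δ^2: 288  450  612
  Δ^3: 162  162
  Δ^4: 0
The third differences are constant (162) and nonzero, while all higher differences vanish, so the minimal degree is 3.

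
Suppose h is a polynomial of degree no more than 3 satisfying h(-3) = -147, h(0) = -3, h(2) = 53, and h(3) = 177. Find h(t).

h(t) = 6t^3 + 2t^2 - 3

Using the Lagrange interpolation formula with nodes -3, 0, 2, 3:
  L_0(t) = t(t - 2)(t - 3) / -90
  L_1(t) = (t + 3)(t - 2)(t - 3) / 18
  L_2(t) = (t + 3)t(t - 3) / -10
  L_3(t) = (t + 3)t(t - 2) / 18
Then h(t) = -147·L_0(t) - 3·L_1(t) + 53·L_2(t) + 177·L_3(t).
Expanding and collecting terms gives h(t) = 6t³ + 2t² - 3.
Check: h(-3) = -147. ✓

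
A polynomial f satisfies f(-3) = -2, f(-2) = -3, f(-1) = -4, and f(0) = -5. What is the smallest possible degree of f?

Forward differences of the values at u = -3, -2, -1, 0:
  f  : -2  -3  -4  -5
  Δ  : -1  -1  -1
  Δ^2: 0  0
  Δ^3: 0
The first differences are constant (-1) and nonzero, while all higher differences vanish, so the minimal degree is 1.

1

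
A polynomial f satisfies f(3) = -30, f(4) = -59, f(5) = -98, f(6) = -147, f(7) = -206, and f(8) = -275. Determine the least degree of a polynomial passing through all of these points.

2

Forward differences of the values at t = 3, 4, 5, 6, 7, 8:
  f  : -30  -59  -98  -147  -206  -275
  Δ  : -29  -39  -49  -59  -69
  Δ^2: -10  -10  -10  -10
  Δ^3: 0  0  0
  Δ^4: 0  0
  Δ^5: 0
The second differences are constant (-10) and nonzero, while all higher differences vanish, so the minimal degree is 2.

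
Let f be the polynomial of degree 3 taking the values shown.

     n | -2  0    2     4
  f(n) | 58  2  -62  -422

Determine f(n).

Using the Lagrange interpolation formula with nodes -2, 0, 2, 4:
  L_0(n) = n(n - 2)(n - 4) / -48
  L_1(n) = (n + 2)(n - 2)(n - 4) / 16
  L_2(n) = (n + 2)n(n - 4) / -16
  L_3(n) = (n + 2)n(n - 2) / 48
Then f(n) = 58·L_0(n) + 2·L_1(n) - 62·L_2(n) - 422·L_3(n).
Expanding and collecting terms gives f(n) = -6n^3 - n^2 - 6n + 2.
Check: f(2) = -62. ✓

f(n) = -6n^3 - n^2 - 6n + 2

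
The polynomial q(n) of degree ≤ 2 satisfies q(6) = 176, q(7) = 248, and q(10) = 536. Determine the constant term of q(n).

Write q(n) = an^2 + bn + c. Substituting each data point gives a linear system:
  36a + 6b + c = 176
  49a + 7b + c = 248
  100a + 10b + c = 536
Solving the system yields a = 6, b = -6, c = -4.
So q(n) = 6n^2 - 6n - 4.
The constant term is -4.

-4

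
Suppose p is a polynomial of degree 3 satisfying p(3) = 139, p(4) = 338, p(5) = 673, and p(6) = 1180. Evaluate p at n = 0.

-2

Forward differences of the values at n = 3, 4, 5, 6:
  p  : 139  338  673  1180
  Δ  : 199  335  507
  Δ^2: 136  172
  Δ^3: 36
The third differences are constant, confirming degree 3.
Interpolating (Newton forward form) and evaluating at n = 0 gives p(0) = -2.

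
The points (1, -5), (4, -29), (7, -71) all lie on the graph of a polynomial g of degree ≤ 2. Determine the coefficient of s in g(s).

-3

Write g(s) = as^2 + bs + c. Substituting each data point gives a linear system:
  a + b + c = -5
  16a + 4b + c = -29
  49a + 7b + c = -71
Solving the system yields a = -1, b = -3, c = -1.
So g(s) = -s^2 - 3s - 1.
The coefficient of s is -3.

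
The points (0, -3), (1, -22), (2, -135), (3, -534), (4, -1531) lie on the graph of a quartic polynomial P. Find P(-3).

-390

Forward differences of the values at n = 0, 1, 2, 3, 4:
  P  : -3  -22  -135  -534  -1531
  Δ  : -19  -113  -399  -997
  Δ^2: -94  -286  -598
  Δ^3: -192  -312
  Δ^4: -120
The fourth differences are constant, confirming degree 4.
Interpolating (Newton forward form) and evaluating at n = -3 gives P(-3) = -390.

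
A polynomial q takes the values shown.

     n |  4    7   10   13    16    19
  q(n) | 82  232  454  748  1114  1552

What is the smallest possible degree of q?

2

Forward differences of the values at n = 4, 7, 10, 13, 16, 19:
  q  : 82  232  454  748  1114  1552
  Δ  : 150  222  294  366  438
  Δ^2: 72  72  72  72
  Δ^3: 0  0  0
  Δ^4: 0  0
  Δ^5: 0
The second differences are constant (72) and nonzero, while all higher differences vanish, so the minimal degree is 2.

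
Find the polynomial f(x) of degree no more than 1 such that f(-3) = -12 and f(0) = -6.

Using the Lagrange interpolation formula with nodes -3, 0:
  L_0(x) = x / -3
  L_1(x) = (x + 3) / 3
Then f(x) = -12·L_0(x) - 6·L_1(x).
Expanding and collecting terms gives f(x) = 2x - 6.
Check: f(-3) = -12. ✓

f(x) = 2x - 6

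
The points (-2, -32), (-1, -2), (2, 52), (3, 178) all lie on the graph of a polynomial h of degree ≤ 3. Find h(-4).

-326

Write h(u) = au^3 + bu^2 + cu + d. Substituting each data point gives a linear system:
  -8a + 4b - 2c + d = -32
  -a + b - c + d = -2
  8a + 4b + 2c + d = 52
  27a + 9b + 3c + d = 178
Solving the system yields a = 6, b = 3, c = -3, d = -2.
So h(u) = 6u^3 + 3u^2 - 3u - 2.
Then h(-4) = -326.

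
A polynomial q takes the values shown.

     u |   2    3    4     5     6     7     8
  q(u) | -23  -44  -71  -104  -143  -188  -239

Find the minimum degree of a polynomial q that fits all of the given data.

Forward differences of the values at u = 2, 3, 4, 5, 6, 7, 8:
  q  : -23  -44  -71  -104  -143  -188  -239
  Δ  : -21  -27  -33  -39  -45  -51
  Δ^2: -6  -6  -6  -6  -6
  Δ^3: 0  0  0  0
  Δ^4: 0  0  0
  Δ^5: 0  0
  Δ^6: 0
The second differences are constant (-6) and nonzero, while all higher differences vanish, so the minimal degree is 2.

2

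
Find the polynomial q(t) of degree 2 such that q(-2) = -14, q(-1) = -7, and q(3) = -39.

q(t) = -3t^2 - 2t - 6

Using the Lagrange interpolation formula with nodes -2, -1, 3:
  L_0(t) = (t + 1)(t - 3) / 5
  L_1(t) = (t + 2)(t - 3) / -4
  L_2(t) = (t + 2)(t + 1) / 20
Then q(t) = -14·L_0(t) - 7·L_1(t) - 39·L_2(t).
Expanding and collecting terms gives q(t) = -3t^2 - 2t - 6.
Check: q(-1) = -7. ✓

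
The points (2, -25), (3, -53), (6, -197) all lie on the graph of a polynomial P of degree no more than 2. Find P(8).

-343

Using the Lagrange interpolation formula with nodes 2, 3, 6:
  L_0(n) = (n - 3)(n - 6) / 4
  L_1(n) = (n - 2)(n - 6) / -3
  L_2(n) = (n - 2)(n - 3) / 12
Then P(n) = -25·L_0(n) - 53·L_1(n) - 197·L_2(n).
Expanding and collecting terms gives P(n) = -5n^2 - 3n + 1.
Evaluating at n = 8: P(8) = -343.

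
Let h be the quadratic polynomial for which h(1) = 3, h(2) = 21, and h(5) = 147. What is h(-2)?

Write h(n) = an^2 + bn + c. Substituting each data point gives a linear system:
  a + b + c = 3
  4a + 2b + c = 21
  25a + 5b + c = 147
Solving the system yields a = 6, b = 0, c = -3.
So h(n) = 6n^2 - 3.
Then h(-2) = 21.

21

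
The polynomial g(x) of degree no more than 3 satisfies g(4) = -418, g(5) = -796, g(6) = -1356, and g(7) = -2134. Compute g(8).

Forward differences of the values at x = 4, 5, 6, 7:
  g  : -418  -796  -1356  -2134
  Δ  : -378  -560  -778
  Δ^2: -182  -218
  Δ^3: -36
The third differences are constant, confirming degree 3.
Interpolating (Newton forward form) and evaluating at x = 8 gives g(8) = -3166.

-3166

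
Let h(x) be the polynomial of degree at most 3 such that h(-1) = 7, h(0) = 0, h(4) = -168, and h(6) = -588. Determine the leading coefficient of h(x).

Write h(x) = ax^3 + bx^2 + cx + d. Substituting each data point gives a linear system:
  -a + b - c + d = 7
  d = 0
  64a + 16b + 4c + d = -168
  216a + 36b + 6c + d = -588
Solving the system yields a = -3, b = 2, c = -2, d = 0.
So h(x) = -3x^3 + 2x^2 - 2x.
The leading coefficient is -3.

-3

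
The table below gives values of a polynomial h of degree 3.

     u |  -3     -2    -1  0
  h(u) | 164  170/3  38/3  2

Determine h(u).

Write h(u) = au^3 + bu^2 + cu + d. Substituting each data point gives a linear system:
  -27a + 9b - 3c + d = 164
  -8a + 4b - 2c + d = 170/3
  -a + b - c + d = 38/3
  d = 2
Solving the system yields a = -5, b = 5/3, c = -4, d = 2.
So h(u) = -5u^3 + (5/3)u^2 - 4u + 2.
Check: h(-1) = 38/3. ✓

h(u) = -5u^3 + (5/3)u^2 - 4u + 2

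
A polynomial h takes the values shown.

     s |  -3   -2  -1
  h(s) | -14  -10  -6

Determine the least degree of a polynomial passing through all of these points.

1

Forward differences of the values at s = -3, -2, -1:
  h  : -14  -10  -6
  Δ  : 4  4
  Δ^2: 0
The first differences are constant (4) and nonzero, while all higher differences vanish, so the minimal degree is 1.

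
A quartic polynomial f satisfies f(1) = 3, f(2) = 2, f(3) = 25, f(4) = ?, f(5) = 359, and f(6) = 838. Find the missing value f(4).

120

On equispaced nodes a degree-4 polynomial has vanishing fifth forward difference, so
  - f(1) + 5·f(2) - 10·f(3) + 10·f(4) - 5·f(5) + f(6) = 0.
Substituting the known values and solving for f(4):
  10·f(4) = 1200
  f(4) = 120.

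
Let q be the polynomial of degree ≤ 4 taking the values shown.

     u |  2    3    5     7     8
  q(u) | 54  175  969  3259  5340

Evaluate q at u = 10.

12334

Using the Lagrange interpolation formula with nodes 2, 3, 5, 7, 8:
  L_0(u) = (u - 3)(u - 5)(u - 7)(u - 8) / 90
  L_1(u) = (u - 2)(u - 5)(u - 7)(u - 8) / -40
  L_2(u) = (u - 2)(u - 3)(u - 7)(u - 8) / 36
  L_3(u) = (u - 2)(u - 3)(u - 5)(u - 8) / -40
  L_4(u) = (u - 2)(u - 3)(u - 5)(u - 7) / 90
Then q(u) = 54·L_0(u) + 175·L_1(u) + 969·L_2(u) + 3259·L_3(u) + 5340·L_4(u).
Expanding and collecting terms gives q(u) = u⁴ + 2u³ + 3u² + 3u + 4.
Evaluating at u = 10: q(10) = 12334.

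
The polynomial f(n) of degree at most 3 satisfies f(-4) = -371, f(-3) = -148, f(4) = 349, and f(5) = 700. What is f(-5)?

-740

Write f(n) = an^3 + bn^2 + cn + d. Substituting each data point gives a linear system:
  -64a + 16b - 4c + d = -371
  -27a + 9b - 3c + d = -148
  64a + 16b + 4c + d = 349
  125a + 25b + 5c + d = 700
Solving the system yields a = 6, b = -1, c = -6, d = 5.
So f(n) = 6n^3 - n^2 - 6n + 5.
Then f(-5) = -740.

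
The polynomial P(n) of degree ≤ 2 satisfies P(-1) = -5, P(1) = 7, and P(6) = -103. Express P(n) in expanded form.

P(n) = -4n^2 + 6n + 5

Write P(n) = an^2 + bn + c. Substituting each data point gives a linear system:
  a - b + c = -5
  a + b + c = 7
  36a + 6b + c = -103
Solving the system yields a = -4, b = 6, c = 5.
So P(n) = -4n² + 6n + 5.
Check: P(1) = 7. ✓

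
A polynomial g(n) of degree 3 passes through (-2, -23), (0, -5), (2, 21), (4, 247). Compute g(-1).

Write g(n) = an^3 + bn^2 + cn + d. Substituting each data point gives a linear system:
  -8a + 4b - 2c + d = -23
  d = -5
  8a + 4b + 2c + d = 21
  64a + 16b + 4c + d = 247
Solving the system yields a = 4, b = 1, c = -5, d = -5.
So g(n) = 4n^3 + n^2 - 5n - 5.
Then g(-1) = -3.

-3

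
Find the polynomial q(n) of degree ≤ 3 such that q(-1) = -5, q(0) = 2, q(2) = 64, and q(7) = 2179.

q(n) = 6n^3 + 2n^2 + 3n + 2

Using the Lagrange interpolation formula with nodes -1, 0, 2, 7:
  L_0(n) = n(n - 2)(n - 7) / -24
  L_1(n) = (n + 1)(n - 2)(n - 7) / 14
  L_2(n) = (n + 1)n(n - 7) / -30
  L_3(n) = (n + 1)n(n - 2) / 280
Then q(n) = -5·L_0(n) + 2·L_1(n) + 64·L_2(n) + 2179·L_3(n).
Expanding and collecting terms gives q(n) = 6n³ + 2n² + 3n + 2.
Check: q(-1) = -5. ✓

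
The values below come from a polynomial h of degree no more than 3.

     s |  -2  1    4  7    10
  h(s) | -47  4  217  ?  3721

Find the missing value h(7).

1240

The 4 known points determine the degree-3 polynomial uniquely.
Write h(s) = as^3 + bs^2 + cs + d. Substituting each data point gives a linear system:
  -8a + 4b - 2c + d = -47
  a + b + c + d = 4
  64a + 16b + 4c + d = 217
  1000a + 100b + 10c + d = 3721
Solving the system yields a = 4, b = -3, c = 2, d = 1.
So h(s) = 4s^3 - 3s^2 + 2s + 1.
Then h(7) = 1240.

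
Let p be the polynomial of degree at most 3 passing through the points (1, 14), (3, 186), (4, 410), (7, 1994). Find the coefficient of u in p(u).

Write p(u) = au^3 + bu^2 + cu + d. Substituting each data point gives a linear system:
  a + b + c + d = 14
  27a + 9b + 3c + d = 186
  64a + 16b + 4c + d = 410
  343a + 49b + 7c + d = 1994
Solving the system yields a = 5, b = 6, c = -3, d = 6.
So p(u) = 5u³ + 6u² - 3u + 6.
The coefficient of u is -3.

-3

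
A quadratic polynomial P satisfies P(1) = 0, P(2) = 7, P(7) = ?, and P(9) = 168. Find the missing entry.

The 3 known points determine the degree-2 polynomial uniquely.
Write P(n) = an^2 + bn + c. Substituting each data point gives a linear system:
  a + b + c = 0
  4a + 2b + c = 7
  81a + 9b + c = 168
Solving the system yields a = 2, b = 1, c = -3.
So P(n) = 2n^2 + n - 3.
Then P(7) = 102.

102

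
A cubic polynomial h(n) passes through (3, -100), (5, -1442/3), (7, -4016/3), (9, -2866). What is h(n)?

h(n) = -4n^3 + (1/3)n^2 + 3n - 4

Write h(n) = an^3 + bn^2 + cn + d. Substituting each data point gives a linear system:
  27a + 9b + 3c + d = -100
  125a + 25b + 5c + d = -1442/3
  343a + 49b + 7c + d = -4016/3
  729a + 81b + 9c + d = -2866
Solving the system yields a = -4, b = 1/3, c = 3, d = -4.
So h(n) = -4n^3 + (1/3)n^2 + 3n - 4.
Check: h(3) = -100. ✓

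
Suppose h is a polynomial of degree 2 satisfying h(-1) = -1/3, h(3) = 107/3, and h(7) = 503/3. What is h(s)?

Using the Lagrange interpolation formula with nodes -1, 3, 7:
  L_0(s) = (s - 3)(s - 7) / 32
  L_1(s) = (s + 1)(s - 7) / -16
  L_2(s) = (s + 1)(s - 3) / 32
Then h(s) = -1/3·L_0(s) + 107/3·L_1(s) + 503/3·L_2(s).
Expanding and collecting terms gives h(s) = 3s² + 3s - 1/3.
Check: h(3) = 107/3. ✓

h(s) = 3s^2 + 3s - 1/3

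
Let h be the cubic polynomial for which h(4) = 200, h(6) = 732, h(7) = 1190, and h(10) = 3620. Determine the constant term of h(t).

Write h(t) = at^3 + bt^2 + ct + d. Substituting each data point gives a linear system:
  64a + 16b + 4c + d = 200
  216a + 36b + 6c + d = 732
  343a + 49b + 7c + d = 1190
  1000a + 100b + 10c + d = 3620
Solving the system yields a = 4, b = -4, c = 2, d = 0.
So h(t) = 4t^3 - 4t^2 + 2t.
The constant term is 0.

0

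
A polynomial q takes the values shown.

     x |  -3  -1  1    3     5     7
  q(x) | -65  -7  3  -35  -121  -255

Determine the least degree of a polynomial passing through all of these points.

2

Forward differences of the values at x = -3, -1, 1, 3, 5, 7:
  q  : -65  -7  3  -35  -121  -255
  Δ  : 58  10  -38  -86  -134
  Δ^2: -48  -48  -48  -48
  Δ^3: 0  0  0
  Δ^4: 0  0
  Δ^5: 0
The second differences are constant (-48) and nonzero, while all higher differences vanish, so the minimal degree is 2.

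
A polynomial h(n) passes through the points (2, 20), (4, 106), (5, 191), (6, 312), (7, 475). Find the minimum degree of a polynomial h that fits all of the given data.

Divided differences on the nodes 2, 4, 5, 6, 7:
  order 0: 20  106  191  312  475
  order 1: 43  85  121  163
  order 2: 14  18  21
  order 3: 1  1
  order 4: 0
The order-3 divided differences are all 1 (nonzero) and every higher order vanishes, so the data lies on a polynomial of degree exactly 3.

3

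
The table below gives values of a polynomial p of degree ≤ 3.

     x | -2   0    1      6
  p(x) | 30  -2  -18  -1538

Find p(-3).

118

Write p(x) = ax^3 + bx^2 + cx + d. Substituting each data point gives a linear system:
  -8a + 4b - 2c + d = 30
  d = -2
  a + b + c + d = -18
  216a + 36b + 6c + d = -1538
Solving the system yields a = -6, b = -6, c = -4, d = -2.
So p(x) = -6x^3 - 6x^2 - 4x - 2.
Then p(-3) = 118.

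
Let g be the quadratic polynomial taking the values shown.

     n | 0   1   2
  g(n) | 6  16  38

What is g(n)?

Using the Lagrange interpolation formula with nodes 0, 1, 2:
  L_0(n) = (n - 1)(n - 2) / 2
  L_1(n) = n(n - 2) / -1
  L_2(n) = n(n - 1) / 2
Then g(n) = 6·L_0(n) + 16·L_1(n) + 38·L_2(n).
Expanding and collecting terms gives g(n) = 6n² + 4n + 6.
Check: g(0) = 6. ✓

g(n) = 6n^2 + 4n + 6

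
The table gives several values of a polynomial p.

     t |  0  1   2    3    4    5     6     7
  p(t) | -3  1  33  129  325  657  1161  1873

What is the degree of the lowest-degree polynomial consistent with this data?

Forward differences of the values at t = 0, 1, 2, 3, 4, 5, 6, 7:
  p  : -3  1  33  129  325  657  1161  1873
  Δ  : 4  32  96  196  332  504  712
  Δ^2: 28  64  100  136  172  208
  Δ^3: 36  36  36  36  36
  Δ^4: 0  0  0  0
  Δ^5: 0  0  0
  Δ^6: 0  0
  Δ^7: 0
The third differences are constant (36) and nonzero, while all higher differences vanish, so the minimal degree is 3.

3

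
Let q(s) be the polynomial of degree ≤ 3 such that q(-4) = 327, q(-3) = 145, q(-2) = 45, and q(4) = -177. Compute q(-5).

Using the Lagrange interpolation formula with nodes -4, -3, -2, 4:
  L_0(s) = (s + 3)(s + 2)(s - 4) / -16
  L_1(s) = (s + 4)(s + 2)(s - 4) / 7
  L_2(s) = (s + 4)(s + 3)(s - 4) / -12
  L_3(s) = (s + 4)(s + 3)(s + 2) / 336
Then q(s) = 327·L_0(s) + 145·L_1(s) + 45·L_2(s) - 177·L_3(s).
Expanding and collecting terms gives q(s) = -4s³ + 5s² + s - 5.
Evaluating at s = -5: q(-5) = 615.

615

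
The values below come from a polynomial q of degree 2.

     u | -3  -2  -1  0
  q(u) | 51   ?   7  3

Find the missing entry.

23

On equispaced nodes a degree-2 polynomial has vanishing third forward difference, so
  - q(-3) + 3·q(-2) - 3·q(-1) + q(0) = 0.
Substituting the known values and solving for q(-2):
  3·q(-2) = 69
  q(-2) = 23.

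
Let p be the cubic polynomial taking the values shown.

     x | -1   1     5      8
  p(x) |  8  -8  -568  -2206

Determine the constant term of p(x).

Write p(x) = ax^3 + bx^2 + cx + d. Substituting each data point gives a linear system:
  -a + b - c + d = 8
  a + b + c + d = -8
  125a + 25b + 5c + d = -568
  512a + 64b + 8c + d = -2206
Solving the system yields a = -4, b = -2, c = -4, d = 2.
So p(x) = -4x³ - 2x² - 4x + 2.
The constant term is 2.

2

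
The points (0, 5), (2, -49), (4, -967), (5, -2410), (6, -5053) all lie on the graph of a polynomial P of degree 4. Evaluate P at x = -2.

-37

Write P(x) = ax^4 + bx^3 + cx^2 + dx + e. Substituting each data point gives a linear system:
  e = 5
  16a + 8b + 4c + 2d + e = -49
  256a + 64b + 16c + 4d + e = -967
  625a + 125b + 25c + 5d + e = -2410
  1296a + 216b + 36c + 6d + e = -5053
Solving the system yields a = -4, b = 0, c = 4, d = -3, e = 5.
So P(x) = -4x^4 + 4x^2 - 3x + 5.
Then P(-2) = -37.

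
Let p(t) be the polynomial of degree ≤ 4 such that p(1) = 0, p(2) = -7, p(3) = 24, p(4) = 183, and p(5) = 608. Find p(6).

Using the Lagrange interpolation formula with nodes 1, 2, 3, 4, 5:
  L_0(t) = (t - 2)(t - 3)(t - 4)(t - 5) / 24
  L_1(t) = (t - 1)(t - 3)(t - 4)(t - 5) / -6
  L_2(t) = (t - 1)(t - 2)(t - 4)(t - 5) / 4
  L_3(t) = (t - 1)(t - 2)(t - 3)(t - 5) / -6
  L_4(t) = (t - 1)(t - 2)(t - 3)(t - 4) / 24
Then p(t) = 0·L_0(t) - 7·L_1(t) + 24·L_2(t) + 183·L_3(t) + 608·L_4(t).
Expanding and collecting terms gives p(t) = 2t⁴ - 5t³ - t² + t + 3.
Evaluating at t = 6: p(6) = 1485.

1485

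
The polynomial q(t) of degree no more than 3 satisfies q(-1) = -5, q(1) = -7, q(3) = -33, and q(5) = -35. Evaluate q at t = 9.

225

Forward differences of the values at t = -1, 1, 3, 5:
  q  : -5  -7  -33  -35
  Δ  : -2  -26  -2
  Δ^2: -24  24
  Δ^3: 48
The third differences are constant, confirming degree 3.
Interpolating (Newton forward form) and evaluating at t = 9 gives q(9) = 225.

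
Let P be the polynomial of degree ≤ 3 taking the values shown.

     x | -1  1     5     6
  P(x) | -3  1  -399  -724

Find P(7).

-1187

Write P(x) = ax^3 + bx^2 + cx + d. Substituting each data point gives a linear system:
  -a + b - c + d = -3
  a + b + c + d = 1
  125a + 25b + 5c + d = -399
  216a + 36b + 6c + d = -724
Solving the system yields a = -4, b = 3, c = 6, d = -4.
So P(x) = -4x³ + 3x² + 6x - 4.
Then P(7) = -1187.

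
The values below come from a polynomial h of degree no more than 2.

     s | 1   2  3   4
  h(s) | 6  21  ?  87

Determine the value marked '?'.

48

On equispaced nodes a degree-2 polynomial has vanishing third forward difference, so
  - h(1) + 3·h(2) - 3·h(3) + h(4) = 0.
Substituting the known values and solving for h(3):
  -3·h(3) = -144
  h(3) = 48.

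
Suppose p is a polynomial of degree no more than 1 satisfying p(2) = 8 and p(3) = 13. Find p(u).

Write p(u) = au + b. Substituting each data point gives a linear system:
  2a + b = 8
  3a + b = 13
Solving the system yields a = 5, b = -2.
So p(u) = 5u - 2.
Check: p(2) = 8. ✓

p(u) = 5u - 2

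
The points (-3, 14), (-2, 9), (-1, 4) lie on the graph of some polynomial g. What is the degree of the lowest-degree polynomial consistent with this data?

Forward differences of the values at x = -3, -2, -1:
  g  : 14  9  4
  Δ  : -5  -5
  Δ^2: 0
The first differences are constant (-5) and nonzero, while all higher differences vanish, so the minimal degree is 1.

1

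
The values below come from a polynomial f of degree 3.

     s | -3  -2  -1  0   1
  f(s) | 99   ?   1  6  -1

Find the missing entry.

20

The 4 known points determine the degree-3 polynomial uniquely.
Write f(s) = as^3 + bs^2 + cs + d. Substituting each data point gives a linear system:
  -27a + 9b - 3c + d = 99
  -a + b - c + d = 1
  d = 6
  a + b + c + d = -1
Solving the system yields a = -6, b = -6, c = 5, d = 6.
So f(s) = -6s^3 - 6s^2 + 5s + 6.
Then f(-2) = 20.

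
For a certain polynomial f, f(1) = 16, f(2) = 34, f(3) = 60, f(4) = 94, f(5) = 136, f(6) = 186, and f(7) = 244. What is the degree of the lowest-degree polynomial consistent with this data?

Forward differences of the values at t = 1, 2, 3, 4, 5, 6, 7:
  f  : 16  34  60  94  136  186  244
  Δ  : 18  26  34  42  50  58
  Δ^2: 8  8  8  8  8
  Δ^3: 0  0  0  0
  Δ^4: 0  0  0
  Δ^5: 0  0
  Δ^6: 0
The second differences are constant (8) and nonzero, while all higher differences vanish, so the minimal degree is 2.

2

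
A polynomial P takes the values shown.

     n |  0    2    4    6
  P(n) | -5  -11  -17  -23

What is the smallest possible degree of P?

1

Forward differences of the values at n = 0, 2, 4, 6:
  P  : -5  -11  -17  -23
  Δ  : -6  -6  -6
  Δ^2: 0  0
  Δ^3: 0
The first differences are constant (-6) and nonzero, while all higher differences vanish, so the minimal degree is 1.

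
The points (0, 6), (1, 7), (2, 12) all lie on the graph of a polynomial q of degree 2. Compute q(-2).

Using the Lagrange interpolation formula with nodes 0, 1, 2:
  L_0(n) = (n - 1)(n - 2) / 2
  L_1(n) = n(n - 2) / -1
  L_2(n) = n(n - 1) / 2
Then q(n) = 6·L_0(n) + 7·L_1(n) + 12·L_2(n).
Expanding and collecting terms gives q(n) = 2n² - n + 6.
Evaluating at n = -2: q(-2) = 16.

16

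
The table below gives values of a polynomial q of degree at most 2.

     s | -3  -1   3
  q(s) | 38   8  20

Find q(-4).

Using the Lagrange interpolation formula with nodes -3, -1, 3:
  L_0(s) = (s + 1)(s - 3) / 12
  L_1(s) = (s + 3)(s - 3) / -8
  L_2(s) = (s + 3)(s + 1) / 24
Then q(s) = 38·L_0(s) + 8·L_1(s) + 20·L_2(s).
Expanding and collecting terms gives q(s) = 3s^2 - 3s + 2.
Evaluating at s = -4: q(-4) = 62.

62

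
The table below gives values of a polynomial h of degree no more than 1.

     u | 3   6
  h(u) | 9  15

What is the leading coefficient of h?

Write h(u) = au + b. Substituting each data point gives a linear system:
  3a + b = 9
  6a + b = 15
Solving the system yields a = 2, b = 3.
So h(u) = 2u + 3.
The leading coefficient is 2.

2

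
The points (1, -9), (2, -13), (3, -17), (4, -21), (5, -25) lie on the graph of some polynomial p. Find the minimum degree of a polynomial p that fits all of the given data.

Forward differences of the values at x = 1, 2, 3, 4, 5:
  p  : -9  -13  -17  -21  -25
  Δ  : -4  -4  -4  -4
  Δ^2: 0  0  0
  Δ^3: 0  0
  Δ^4: 0
The first differences are constant (-4) and nonzero, while all higher differences vanish, so the minimal degree is 1.

1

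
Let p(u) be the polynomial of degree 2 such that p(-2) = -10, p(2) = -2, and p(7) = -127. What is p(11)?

Using the Lagrange interpolation formula with nodes -2, 2, 7:
  L_0(u) = (u - 2)(u - 7) / 36
  L_1(u) = (u + 2)(u - 7) / -20
  L_2(u) = (u + 2)(u - 2) / 45
Then p(u) = -10·L_0(u) - 2·L_1(u) - 127·L_2(u).
Expanding and collecting terms gives p(u) = -3u^2 + 2u + 6.
Evaluating at u = 11: p(11) = -335.

-335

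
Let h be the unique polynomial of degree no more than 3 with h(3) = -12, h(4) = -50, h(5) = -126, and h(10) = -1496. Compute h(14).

Write h(n) = an^3 + bn^2 + cn + d. Substituting each data point gives a linear system:
  27a + 9b + 3c + d = -12
  64a + 16b + 4c + d = -50
  125a + 25b + 5c + d = -126
  1000a + 100b + 10c + d = -1496
Solving the system yields a = -2, b = 5, c = 1, d = -6.
So h(n) = -2n³ + 5n² + n - 6.
Then h(14) = -4500.

-4500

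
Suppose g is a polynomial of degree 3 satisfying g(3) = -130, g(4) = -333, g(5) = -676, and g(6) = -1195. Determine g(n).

Write g(n) = an^3 + bn^2 + cn + d. Substituting each data point gives a linear system:
  27a + 9b + 3c + d = -130
  64a + 16b + 4c + d = -333
  125a + 25b + 5c + d = -676
  216a + 36b + 6c + d = -1195
Solving the system yields a = -6, b = 2, c = 5, d = -1.
So g(n) = -6n^3 + 2n^2 + 5n - 1.
Check: g(6) = -1195. ✓

g(n) = -6n^3 + 2n^2 + 5n - 1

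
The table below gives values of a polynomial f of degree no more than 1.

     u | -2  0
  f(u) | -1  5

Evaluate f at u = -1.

Write f(u) = au + b. Substituting each data point gives a linear system:
  -2a + b = -1
  b = 5
Solving the system yields a = 3, b = 5.
So f(u) = 3u + 5.
Then f(-1) = 2.

2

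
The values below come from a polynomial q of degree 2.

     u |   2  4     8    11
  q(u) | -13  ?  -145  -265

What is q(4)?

The 3 known points determine the degree-2 polynomial uniquely.
Write q(u) = au^2 + bu + c. Substituting each data point gives a linear system:
  4a + 2b + c = -13
  64a + 8b + c = -145
  121a + 11b + c = -265
Solving the system yields a = -2, b = -2, c = -1.
So q(u) = -2u^2 - 2u - 1.
Then q(4) = -41.

-41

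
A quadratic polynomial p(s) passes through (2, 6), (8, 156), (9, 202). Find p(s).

p(s) = 3s^2 - 5s + 4

Write p(s) = as^2 + bs + c. Substituting each data point gives a linear system:
  4a + 2b + c = 6
  64a + 8b + c = 156
  81a + 9b + c = 202
Solving the system yields a = 3, b = -5, c = 4.
So p(s) = 3s^2 - 5s + 4.
Check: p(9) = 202. ✓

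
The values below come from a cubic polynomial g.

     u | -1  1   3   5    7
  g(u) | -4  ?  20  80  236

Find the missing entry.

The 4 known points determine the degree-3 polynomial uniquely.
Write g(u) = au^3 + bu^2 + cu + d. Substituting each data point gives a linear system:
  -a + b - c + d = -4
  27a + 9b + 3c + d = 20
  125a + 25b + 5c + d = 80
  343a + 49b + 7c + d = 236
Solving the system yields a = 1, b = -3, c = 5, d = 5.
So g(u) = u^3 - 3u^2 + 5u + 5.
Then g(1) = 8.

8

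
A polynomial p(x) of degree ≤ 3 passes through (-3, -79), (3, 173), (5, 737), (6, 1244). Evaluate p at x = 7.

Using the Lagrange interpolation formula with nodes -3, 3, 5, 6:
  L_0(x) = (x - 3)(x - 5)(x - 6) / -432
  L_1(x) = (x + 3)(x - 5)(x - 6) / 36
  L_2(x) = (x + 3)(x - 3)(x - 6) / -16
  L_3(x) = (x + 3)(x - 3)(x - 5) / 27
Then p(x) = -79·L_0(x) + 173·L_1(x) + 737·L_2(x) + 1244·L_3(x).
Expanding and collecting terms gives p(x) = 5x^3 + 5x^2 - 3x + 2.
Evaluating at x = 7: p(7) = 1941.

1941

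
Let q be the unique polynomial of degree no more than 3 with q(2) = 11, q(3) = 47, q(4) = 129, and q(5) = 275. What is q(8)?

Write q(s) = as^3 + bs^2 + cs + d. Substituting each data point gives a linear system:
  8a + 4b + 2c + d = 11
  27a + 9b + 3c + d = 47
  64a + 16b + 4c + d = 129
  125a + 25b + 5c + d = 275
Solving the system yields a = 3, b = -4, c = -1, d = 5.
So q(s) = 3s^3 - 4s^2 - s + 5.
Then q(8) = 1277.

1277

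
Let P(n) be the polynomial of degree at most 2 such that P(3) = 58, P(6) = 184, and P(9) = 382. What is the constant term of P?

Write P(n) = an^2 + bn + c. Substituting each data point gives a linear system:
  9a + 3b + c = 58
  36a + 6b + c = 184
  81a + 9b + c = 382
Solving the system yields a = 4, b = 6, c = 4.
So P(n) = 4n^2 + 6n + 4.
The constant term is 4.

4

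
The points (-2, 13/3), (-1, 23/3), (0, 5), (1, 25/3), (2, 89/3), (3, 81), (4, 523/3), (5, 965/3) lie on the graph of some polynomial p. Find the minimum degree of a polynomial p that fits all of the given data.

Forward differences of the values at n = -2, -1, 0, 1, 2, 3, 4, 5:
  p  : 13/3  23/3  5  25/3  89/3  81  523/3  965/3
  Δ  : 10/3  -8/3  10/3  64/3  154/3  280/3  442/3
  Δ^2: -6  6  18  30  42  54
  Δ^3: 12  12  12  12  12
  Δ^4: 0  0  0  0
  Δ^5: 0  0  0
  Δ^6: 0  0
  Δ^7: 0
The third differences are constant (12) and nonzero, while all higher differences vanish, so the minimal degree is 3.

3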